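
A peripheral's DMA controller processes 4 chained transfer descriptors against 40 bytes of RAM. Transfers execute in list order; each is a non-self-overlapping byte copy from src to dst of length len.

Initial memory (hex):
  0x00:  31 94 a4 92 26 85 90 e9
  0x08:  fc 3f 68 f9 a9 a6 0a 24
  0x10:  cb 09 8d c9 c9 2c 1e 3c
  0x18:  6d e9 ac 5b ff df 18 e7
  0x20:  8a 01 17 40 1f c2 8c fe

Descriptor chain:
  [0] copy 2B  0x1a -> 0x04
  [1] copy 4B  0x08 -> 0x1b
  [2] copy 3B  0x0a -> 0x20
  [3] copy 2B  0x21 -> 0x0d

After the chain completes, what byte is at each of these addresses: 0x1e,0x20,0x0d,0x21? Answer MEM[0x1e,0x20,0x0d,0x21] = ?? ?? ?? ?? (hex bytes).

#0 dst[0x04+2] := {0xac,0x5b}
#1 dst[0x1b+4] := {0xfc,0x3f,0x68,0xf9}
#2 dst[0x20+3] := {0x68,0xf9,0xa9}
#3 dst[0x0d+2] := {0xf9,0xa9}
query mem[0x1e]=0xf9, mem[0x20]=0x68, mem[0x0d]=0xf9, mem[0x21]=0xf9

MEM[0x1e,0x20,0x0d,0x21] = f9 68 f9 f9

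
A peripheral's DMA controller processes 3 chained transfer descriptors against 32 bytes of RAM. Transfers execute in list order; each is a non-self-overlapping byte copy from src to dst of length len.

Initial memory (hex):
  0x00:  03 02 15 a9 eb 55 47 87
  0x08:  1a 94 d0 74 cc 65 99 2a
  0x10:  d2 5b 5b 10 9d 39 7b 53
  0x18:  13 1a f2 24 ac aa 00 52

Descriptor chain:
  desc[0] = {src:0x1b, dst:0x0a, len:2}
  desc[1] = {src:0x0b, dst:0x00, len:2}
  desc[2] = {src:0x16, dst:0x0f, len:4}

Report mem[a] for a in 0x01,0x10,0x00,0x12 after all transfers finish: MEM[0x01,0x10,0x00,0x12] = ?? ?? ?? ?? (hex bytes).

[0] 0x1b->0x0a len=2 : 24 ac
[1] 0x0b->0x00 len=2 : ac cc
[2] 0x16->0x0f len=4 : 7b 53 13 1a
query mem[0x01]=0xcc, mem[0x10]=0x53, mem[0x00]=0xac, mem[0x12]=0x1a

MEM[0x01,0x10,0x00,0x12] = cc 53 ac 1a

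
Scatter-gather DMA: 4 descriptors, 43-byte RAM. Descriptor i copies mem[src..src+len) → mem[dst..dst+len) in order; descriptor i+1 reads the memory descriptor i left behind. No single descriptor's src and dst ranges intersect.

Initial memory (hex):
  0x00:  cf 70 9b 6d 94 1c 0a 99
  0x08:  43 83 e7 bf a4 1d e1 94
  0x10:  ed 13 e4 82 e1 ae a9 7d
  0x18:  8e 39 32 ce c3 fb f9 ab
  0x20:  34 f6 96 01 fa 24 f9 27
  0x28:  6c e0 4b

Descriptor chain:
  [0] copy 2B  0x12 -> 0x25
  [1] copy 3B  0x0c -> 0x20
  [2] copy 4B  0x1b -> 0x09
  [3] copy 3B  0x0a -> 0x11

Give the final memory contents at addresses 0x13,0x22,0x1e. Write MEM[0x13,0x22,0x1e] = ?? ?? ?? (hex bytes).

MEM[0x13,0x22,0x1e] = f9 e1 f9

  after D0: wrote 2B at 0x25 = e482
  after D1: wrote 3B at 0x20 = a41de1
  after D2: wrote 4B at 0x09 = cec3fbf9
  after D3: wrote 3B at 0x11 = c3fbf9
query mem[0x13]=0xf9, mem[0x22]=0xe1, mem[0x1e]=0xf9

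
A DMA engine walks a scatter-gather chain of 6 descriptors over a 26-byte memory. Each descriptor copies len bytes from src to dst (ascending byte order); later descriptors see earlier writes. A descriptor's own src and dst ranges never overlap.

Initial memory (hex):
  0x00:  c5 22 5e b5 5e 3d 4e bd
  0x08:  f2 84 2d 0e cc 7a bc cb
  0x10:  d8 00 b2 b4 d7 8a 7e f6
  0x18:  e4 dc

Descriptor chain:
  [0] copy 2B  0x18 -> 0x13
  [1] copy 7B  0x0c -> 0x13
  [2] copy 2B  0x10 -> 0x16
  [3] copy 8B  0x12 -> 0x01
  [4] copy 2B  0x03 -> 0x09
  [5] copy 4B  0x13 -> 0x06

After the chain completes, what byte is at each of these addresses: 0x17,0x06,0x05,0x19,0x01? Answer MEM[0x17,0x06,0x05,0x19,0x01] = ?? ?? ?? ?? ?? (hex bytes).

MEM[0x17,0x06,0x05,0x19,0x01] = 00 cc d8 b2 b2

  after D0: wrote 2B at 0x13 = e4dc
  after D1: wrote 7B at 0x13 = cc7abccbd800b2
  after D2: wrote 2B at 0x16 = d800
  after D3: wrote 8B at 0x01 = b2cc7abcd80000b2
  after D4: wrote 2B at 0x09 = 7abc
  after D5: wrote 4B at 0x06 = cc7abcd8
query mem[0x17]=0x00, mem[0x06]=0xcc, mem[0x05]=0xd8, mem[0x19]=0xb2, mem[0x01]=0xb2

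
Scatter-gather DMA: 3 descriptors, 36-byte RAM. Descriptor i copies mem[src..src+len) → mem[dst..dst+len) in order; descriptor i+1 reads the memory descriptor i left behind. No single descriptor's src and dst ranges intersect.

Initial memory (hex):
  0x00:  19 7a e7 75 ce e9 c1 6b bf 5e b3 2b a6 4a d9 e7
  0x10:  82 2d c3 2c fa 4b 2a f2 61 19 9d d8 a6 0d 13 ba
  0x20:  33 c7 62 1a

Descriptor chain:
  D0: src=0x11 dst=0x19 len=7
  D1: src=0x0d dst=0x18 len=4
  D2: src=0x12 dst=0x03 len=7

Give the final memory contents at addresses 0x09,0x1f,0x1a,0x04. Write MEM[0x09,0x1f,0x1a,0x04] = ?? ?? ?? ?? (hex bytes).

MEM[0x09,0x1f,0x1a,0x04] = 4a f2 e7 2c

#0 dst[0x19+7] := {0x2d,0xc3,0x2c,0xfa,0x4b,0x2a,0xf2}
#1 dst[0x18+4] := {0x4a,0xd9,0xe7,0x82}
#2 dst[0x03+7] := {0xc3,0x2c,0xfa,0x4b,0x2a,0xf2,0x4a}
query mem[0x09]=0x4a, mem[0x1f]=0xf2, mem[0x1a]=0xe7, mem[0x04]=0x2c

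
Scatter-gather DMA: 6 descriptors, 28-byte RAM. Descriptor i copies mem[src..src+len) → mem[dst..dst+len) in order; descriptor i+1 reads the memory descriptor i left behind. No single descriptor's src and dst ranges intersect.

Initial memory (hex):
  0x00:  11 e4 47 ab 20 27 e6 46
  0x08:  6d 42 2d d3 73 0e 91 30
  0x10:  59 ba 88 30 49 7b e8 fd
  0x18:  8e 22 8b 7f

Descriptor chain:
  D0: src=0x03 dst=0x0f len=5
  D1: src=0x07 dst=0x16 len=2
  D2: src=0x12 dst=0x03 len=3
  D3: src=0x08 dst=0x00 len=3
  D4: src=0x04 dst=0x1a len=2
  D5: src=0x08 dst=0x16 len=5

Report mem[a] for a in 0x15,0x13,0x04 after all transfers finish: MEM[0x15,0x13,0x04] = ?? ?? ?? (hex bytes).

MEM[0x15,0x13,0x04] = 7b 46 46

#0 dst[0x0f+5] := {0xab,0x20,0x27,0xe6,0x46}
#1 dst[0x16+2] := {0x46,0x6d}
#2 dst[0x03+3] := {0xe6,0x46,0x49}
#3 dst[0x00+3] := {0x6d,0x42,0x2d}
#4 dst[0x1a+2] := {0x46,0x49}
#5 dst[0x16+5] := {0x6d,0x42,0x2d,0xd3,0x73}
query mem[0x15]=0x7b, mem[0x13]=0x46, mem[0x04]=0x46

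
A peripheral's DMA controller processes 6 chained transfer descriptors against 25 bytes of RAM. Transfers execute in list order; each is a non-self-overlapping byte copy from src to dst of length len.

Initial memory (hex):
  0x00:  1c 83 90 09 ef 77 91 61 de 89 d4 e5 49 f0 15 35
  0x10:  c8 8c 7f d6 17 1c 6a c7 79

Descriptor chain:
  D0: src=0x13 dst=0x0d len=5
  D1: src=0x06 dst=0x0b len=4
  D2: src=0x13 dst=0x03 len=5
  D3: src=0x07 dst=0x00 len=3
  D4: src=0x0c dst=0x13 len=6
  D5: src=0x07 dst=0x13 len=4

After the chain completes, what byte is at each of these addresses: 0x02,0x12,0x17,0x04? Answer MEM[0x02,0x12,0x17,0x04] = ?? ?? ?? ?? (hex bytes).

D0: mem[0x0d..0x11] <- [d6 17 1c 6a c7]
D1: mem[0x0b..0x0e] <- [91 61 de 89]
D2: mem[0x03..0x07] <- [d6 17 1c 6a c7]
D3: mem[0x00..0x02] <- [c7 de 89]
D4: mem[0x13..0x18] <- [61 de 89 1c 6a c7]
D5: mem[0x13..0x16] <- [c7 de 89 d4]
query mem[0x02]=0x89, mem[0x12]=0x7f, mem[0x17]=0x6a, mem[0x04]=0x17

MEM[0x02,0x12,0x17,0x04] = 89 7f 6a 17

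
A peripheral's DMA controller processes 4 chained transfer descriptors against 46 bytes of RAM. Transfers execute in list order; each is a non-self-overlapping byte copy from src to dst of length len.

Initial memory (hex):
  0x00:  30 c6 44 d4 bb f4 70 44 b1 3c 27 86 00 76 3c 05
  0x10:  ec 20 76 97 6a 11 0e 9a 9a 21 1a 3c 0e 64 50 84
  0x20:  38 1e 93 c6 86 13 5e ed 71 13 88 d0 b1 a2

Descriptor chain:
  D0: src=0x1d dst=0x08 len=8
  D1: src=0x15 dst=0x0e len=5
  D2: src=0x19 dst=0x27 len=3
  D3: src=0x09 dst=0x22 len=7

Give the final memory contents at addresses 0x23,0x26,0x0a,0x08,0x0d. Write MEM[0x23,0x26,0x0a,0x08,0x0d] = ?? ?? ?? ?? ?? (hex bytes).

[0] 0x1d->0x08 len=8 : 64 50 84 38 1e 93 c6 86
[1] 0x15->0x0e len=5 : 11 0e 9a 9a 21
[2] 0x19->0x27 len=3 : 21 1a 3c
[3] 0x09->0x22 len=7 : 50 84 38 1e 93 11 0e
query mem[0x23]=0x84, mem[0x26]=0x93, mem[0x0a]=0x84, mem[0x08]=0x64, mem[0x0d]=0x93

MEM[0x23,0x26,0x0a,0x08,0x0d] = 84 93 84 64 93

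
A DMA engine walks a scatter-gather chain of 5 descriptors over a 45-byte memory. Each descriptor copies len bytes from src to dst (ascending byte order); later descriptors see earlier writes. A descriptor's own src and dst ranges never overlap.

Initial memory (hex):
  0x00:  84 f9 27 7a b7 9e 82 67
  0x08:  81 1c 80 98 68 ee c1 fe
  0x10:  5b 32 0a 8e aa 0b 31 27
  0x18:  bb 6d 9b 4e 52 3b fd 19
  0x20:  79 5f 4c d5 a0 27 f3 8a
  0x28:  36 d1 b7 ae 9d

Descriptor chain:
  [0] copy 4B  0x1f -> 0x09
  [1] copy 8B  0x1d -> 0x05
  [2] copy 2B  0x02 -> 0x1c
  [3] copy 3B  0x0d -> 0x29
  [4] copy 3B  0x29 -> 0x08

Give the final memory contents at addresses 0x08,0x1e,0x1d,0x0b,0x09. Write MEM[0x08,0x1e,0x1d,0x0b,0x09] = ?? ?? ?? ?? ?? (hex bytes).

[0] 0x1f->0x09 len=4 : 19 79 5f 4c
[1] 0x1d->0x05 len=8 : 3b fd 19 79 5f 4c d5 a0
[2] 0x02->0x1c len=2 : 27 7a
[3] 0x0d->0x29 len=3 : ee c1 fe
[4] 0x29->0x08 len=3 : ee c1 fe
query mem[0x08]=0xee, mem[0x1e]=0xfd, mem[0x1d]=0x7a, mem[0x0b]=0xd5, mem[0x09]=0xc1

MEM[0x08,0x1e,0x1d,0x0b,0x09] = ee fd 7a d5 c1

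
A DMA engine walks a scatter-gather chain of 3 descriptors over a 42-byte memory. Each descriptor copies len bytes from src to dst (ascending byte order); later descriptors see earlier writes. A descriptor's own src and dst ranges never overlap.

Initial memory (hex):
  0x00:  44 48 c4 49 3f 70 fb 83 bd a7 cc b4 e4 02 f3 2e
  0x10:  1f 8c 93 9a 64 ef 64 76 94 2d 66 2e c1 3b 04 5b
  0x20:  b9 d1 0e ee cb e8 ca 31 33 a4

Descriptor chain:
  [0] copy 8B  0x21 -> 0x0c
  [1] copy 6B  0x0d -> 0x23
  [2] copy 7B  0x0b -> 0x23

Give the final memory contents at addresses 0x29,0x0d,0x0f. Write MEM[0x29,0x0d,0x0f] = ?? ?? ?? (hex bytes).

  after D0: wrote 8B at 0x0c = d10eeecbe8ca3133
  after D1: wrote 6B at 0x23 = 0eeecbe8ca31
  after D2: wrote 7B at 0x23 = b4d10eeecbe8ca
query mem[0x29]=0xca, mem[0x0d]=0x0e, mem[0x0f]=0xcb

MEM[0x29,0x0d,0x0f] = ca 0e cb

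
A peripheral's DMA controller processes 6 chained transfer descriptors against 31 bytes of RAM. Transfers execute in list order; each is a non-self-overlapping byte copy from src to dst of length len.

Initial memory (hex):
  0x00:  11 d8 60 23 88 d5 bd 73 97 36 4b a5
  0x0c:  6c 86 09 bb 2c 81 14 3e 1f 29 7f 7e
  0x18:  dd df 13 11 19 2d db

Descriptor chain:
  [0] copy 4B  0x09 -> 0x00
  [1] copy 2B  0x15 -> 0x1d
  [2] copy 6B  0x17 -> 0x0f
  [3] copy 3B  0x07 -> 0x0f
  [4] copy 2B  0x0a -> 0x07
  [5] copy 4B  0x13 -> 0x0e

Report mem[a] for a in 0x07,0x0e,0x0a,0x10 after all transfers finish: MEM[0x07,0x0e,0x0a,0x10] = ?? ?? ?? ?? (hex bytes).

MEM[0x07,0x0e,0x0a,0x10] = 4b 11 4b 29

D0: mem[0x00..0x03] <- [36 4b a5 6c]
D1: mem[0x1d..0x1e] <- [29 7f]
D2: mem[0x0f..0x14] <- [7e dd df 13 11 19]
D3: mem[0x0f..0x11] <- [73 97 36]
D4: mem[0x07..0x08] <- [4b a5]
D5: mem[0x0e..0x11] <- [11 19 29 7f]
query mem[0x07]=0x4b, mem[0x0e]=0x11, mem[0x0a]=0x4b, mem[0x10]=0x29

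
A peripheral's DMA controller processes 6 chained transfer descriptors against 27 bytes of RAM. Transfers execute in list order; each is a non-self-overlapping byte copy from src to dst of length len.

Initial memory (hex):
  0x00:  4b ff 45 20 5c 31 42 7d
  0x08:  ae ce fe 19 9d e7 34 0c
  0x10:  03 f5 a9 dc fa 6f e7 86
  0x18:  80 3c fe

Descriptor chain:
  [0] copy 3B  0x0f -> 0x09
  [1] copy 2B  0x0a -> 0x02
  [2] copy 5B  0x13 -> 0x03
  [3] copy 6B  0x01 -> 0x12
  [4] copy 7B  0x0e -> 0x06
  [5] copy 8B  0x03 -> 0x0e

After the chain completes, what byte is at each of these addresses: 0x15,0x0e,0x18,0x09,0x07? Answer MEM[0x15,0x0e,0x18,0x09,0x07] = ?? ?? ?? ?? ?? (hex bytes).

  after D0: wrote 3B at 0x09 = 0c03f5
  after D1: wrote 2B at 0x02 = 03f5
  after D2: wrote 5B at 0x03 = dcfa6fe786
  after D3: wrote 6B at 0x12 = ff03dcfa6fe7
  after D4: wrote 7B at 0x06 = 340c03f5ff03dc
  after D5: wrote 8B at 0x0e = dcfa6f340c03f5ff
query mem[0x15]=0xff, mem[0x0e]=0xdc, mem[0x18]=0x80, mem[0x09]=0xf5, mem[0x07]=0x0c

MEM[0x15,0x0e,0x18,0x09,0x07] = ff dc 80 f5 0c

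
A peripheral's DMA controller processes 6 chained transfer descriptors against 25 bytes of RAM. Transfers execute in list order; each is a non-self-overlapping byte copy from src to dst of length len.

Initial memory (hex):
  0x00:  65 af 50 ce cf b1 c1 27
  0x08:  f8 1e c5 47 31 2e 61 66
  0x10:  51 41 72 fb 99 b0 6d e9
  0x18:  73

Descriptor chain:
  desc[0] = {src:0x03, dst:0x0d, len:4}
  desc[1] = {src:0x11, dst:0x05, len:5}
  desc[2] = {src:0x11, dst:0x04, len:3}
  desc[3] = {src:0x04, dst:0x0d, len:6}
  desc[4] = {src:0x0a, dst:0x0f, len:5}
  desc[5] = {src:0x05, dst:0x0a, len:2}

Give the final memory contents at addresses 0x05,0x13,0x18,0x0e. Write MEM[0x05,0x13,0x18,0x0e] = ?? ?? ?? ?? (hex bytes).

D0: mem[0x0d..0x10] <- [ce cf b1 c1]
D1: mem[0x05..0x09] <- [41 72 fb 99 b0]
D2: mem[0x04..0x06] <- [41 72 fb]
D3: mem[0x0d..0x12] <- [41 72 fb fb 99 b0]
D4: mem[0x0f..0x13] <- [c5 47 31 41 72]
D5: mem[0x0a..0x0b] <- [72 fb]
query mem[0x05]=0x72, mem[0x13]=0x72, mem[0x18]=0x73, mem[0x0e]=0x72

MEM[0x05,0x13,0x18,0x0e] = 72 72 73 72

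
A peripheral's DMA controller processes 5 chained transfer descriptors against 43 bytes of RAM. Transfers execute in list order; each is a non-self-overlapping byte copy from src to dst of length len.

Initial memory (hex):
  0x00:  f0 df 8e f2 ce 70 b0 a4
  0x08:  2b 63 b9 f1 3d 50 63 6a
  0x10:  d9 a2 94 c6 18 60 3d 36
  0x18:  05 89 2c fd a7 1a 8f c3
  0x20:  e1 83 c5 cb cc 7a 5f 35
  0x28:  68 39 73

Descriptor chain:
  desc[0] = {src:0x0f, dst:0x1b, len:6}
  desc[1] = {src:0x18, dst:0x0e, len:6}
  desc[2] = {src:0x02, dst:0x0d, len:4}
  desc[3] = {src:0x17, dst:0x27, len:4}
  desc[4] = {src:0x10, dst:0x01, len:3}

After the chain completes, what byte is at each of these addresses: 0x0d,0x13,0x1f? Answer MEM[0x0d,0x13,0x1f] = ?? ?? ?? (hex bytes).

  after D0: wrote 6B at 0x1b = 6ad9a294c618
  after D1: wrote 6B at 0x0e = 05892c6ad9a2
  after D2: wrote 4B at 0x0d = 8ef2ce70
  after D3: wrote 4B at 0x27 = 3605892c
  after D4: wrote 3B at 0x01 = 706ad9
query mem[0x0d]=0x8e, mem[0x13]=0xa2, mem[0x1f]=0xc6

MEM[0x0d,0x13,0x1f] = 8e a2 c6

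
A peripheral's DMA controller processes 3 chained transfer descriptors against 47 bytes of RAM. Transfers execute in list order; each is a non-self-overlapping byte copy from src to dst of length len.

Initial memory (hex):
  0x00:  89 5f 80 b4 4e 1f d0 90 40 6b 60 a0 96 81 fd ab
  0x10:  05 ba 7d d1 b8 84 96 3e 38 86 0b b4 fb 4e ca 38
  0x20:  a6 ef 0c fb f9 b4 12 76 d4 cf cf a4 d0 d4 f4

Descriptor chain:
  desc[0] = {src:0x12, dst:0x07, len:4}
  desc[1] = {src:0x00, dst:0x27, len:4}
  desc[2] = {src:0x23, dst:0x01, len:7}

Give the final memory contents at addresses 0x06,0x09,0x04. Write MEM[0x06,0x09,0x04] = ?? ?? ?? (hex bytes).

MEM[0x06,0x09,0x04] = 5f b8 12

D0: mem[0x07..0x0a] <- [7d d1 b8 84]
D1: mem[0x27..0x2a] <- [89 5f 80 b4]
D2: mem[0x01..0x07] <- [fb f9 b4 12 89 5f 80]
query mem[0x06]=0x5f, mem[0x09]=0xb8, mem[0x04]=0x12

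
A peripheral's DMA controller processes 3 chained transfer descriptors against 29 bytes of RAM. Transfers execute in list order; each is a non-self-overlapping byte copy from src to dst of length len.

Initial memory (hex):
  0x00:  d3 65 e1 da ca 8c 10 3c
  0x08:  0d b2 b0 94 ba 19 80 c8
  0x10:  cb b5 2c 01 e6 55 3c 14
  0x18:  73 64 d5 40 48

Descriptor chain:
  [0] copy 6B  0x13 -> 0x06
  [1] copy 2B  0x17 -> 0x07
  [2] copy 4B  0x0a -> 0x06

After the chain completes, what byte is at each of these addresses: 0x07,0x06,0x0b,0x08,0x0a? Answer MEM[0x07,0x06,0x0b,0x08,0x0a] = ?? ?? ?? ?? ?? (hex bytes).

MEM[0x07,0x06,0x0b,0x08,0x0a] = 73 14 73 ba 14

D0: mem[0x06..0x0b] <- [01 e6 55 3c 14 73]
D1: mem[0x07..0x08] <- [14 73]
D2: mem[0x06..0x09] <- [14 73 ba 19]
query mem[0x07]=0x73, mem[0x06]=0x14, mem[0x0b]=0x73, mem[0x08]=0xba, mem[0x0a]=0x14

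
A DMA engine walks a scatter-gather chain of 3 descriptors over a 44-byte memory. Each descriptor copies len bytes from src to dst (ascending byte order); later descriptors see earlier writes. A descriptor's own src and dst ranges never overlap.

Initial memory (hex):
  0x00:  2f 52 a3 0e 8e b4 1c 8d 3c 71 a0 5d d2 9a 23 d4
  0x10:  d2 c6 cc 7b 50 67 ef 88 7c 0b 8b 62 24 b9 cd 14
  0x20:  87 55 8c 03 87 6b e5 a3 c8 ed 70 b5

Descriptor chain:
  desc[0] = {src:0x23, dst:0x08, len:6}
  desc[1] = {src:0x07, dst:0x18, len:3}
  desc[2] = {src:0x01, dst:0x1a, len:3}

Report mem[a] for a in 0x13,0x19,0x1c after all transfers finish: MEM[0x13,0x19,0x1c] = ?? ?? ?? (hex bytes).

  after D0: wrote 6B at 0x08 = 03876be5a3c8
  after D1: wrote 3B at 0x18 = 8d0387
  after D2: wrote 3B at 0x1a = 52a30e
query mem[0x13]=0x7b, mem[0x19]=0x03, mem[0x1c]=0x0e

MEM[0x13,0x19,0x1c] = 7b 03 0e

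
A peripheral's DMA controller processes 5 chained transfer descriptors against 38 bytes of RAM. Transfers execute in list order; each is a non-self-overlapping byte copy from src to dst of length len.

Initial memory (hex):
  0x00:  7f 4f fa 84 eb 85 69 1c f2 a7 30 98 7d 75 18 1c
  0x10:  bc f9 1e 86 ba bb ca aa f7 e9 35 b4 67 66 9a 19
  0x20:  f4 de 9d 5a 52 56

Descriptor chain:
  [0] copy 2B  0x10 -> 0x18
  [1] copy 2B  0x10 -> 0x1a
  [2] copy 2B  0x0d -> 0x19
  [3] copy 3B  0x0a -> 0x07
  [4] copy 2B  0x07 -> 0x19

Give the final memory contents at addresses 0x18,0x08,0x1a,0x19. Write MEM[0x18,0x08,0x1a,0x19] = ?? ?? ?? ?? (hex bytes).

MEM[0x18,0x08,0x1a,0x19] = bc 98 98 30

#0 dst[0x18+2] := {0xbc,0xf9}
#1 dst[0x1a+2] := {0xbc,0xf9}
#2 dst[0x19+2] := {0x75,0x18}
#3 dst[0x07+3] := {0x30,0x98,0x7d}
#4 dst[0x19+2] := {0x30,0x98}
query mem[0x18]=0xbc, mem[0x08]=0x98, mem[0x1a]=0x98, mem[0x19]=0x30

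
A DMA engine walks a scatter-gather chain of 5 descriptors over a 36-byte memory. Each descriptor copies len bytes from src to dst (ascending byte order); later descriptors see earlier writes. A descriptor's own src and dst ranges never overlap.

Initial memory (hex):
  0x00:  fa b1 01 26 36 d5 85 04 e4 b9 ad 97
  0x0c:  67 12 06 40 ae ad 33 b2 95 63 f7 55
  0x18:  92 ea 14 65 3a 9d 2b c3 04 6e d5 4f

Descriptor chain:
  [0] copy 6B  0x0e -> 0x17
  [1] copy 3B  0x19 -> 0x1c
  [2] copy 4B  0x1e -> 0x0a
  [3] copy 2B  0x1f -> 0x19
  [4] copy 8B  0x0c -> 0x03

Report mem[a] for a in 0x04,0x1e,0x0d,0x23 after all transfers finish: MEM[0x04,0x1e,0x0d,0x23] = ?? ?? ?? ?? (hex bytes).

MEM[0x04,0x1e,0x0d,0x23] = 6e 33 6e 4f

[0] 0x0e->0x17 len=6 : 06 40 ae ad 33 b2
[1] 0x19->0x1c len=3 : ae ad 33
[2] 0x1e->0x0a len=4 : 33 c3 04 6e
[3] 0x1f->0x19 len=2 : c3 04
[4] 0x0c->0x03 len=8 : 04 6e 06 40 ae ad 33 b2
query mem[0x04]=0x6e, mem[0x1e]=0x33, mem[0x0d]=0x6e, mem[0x23]=0x4f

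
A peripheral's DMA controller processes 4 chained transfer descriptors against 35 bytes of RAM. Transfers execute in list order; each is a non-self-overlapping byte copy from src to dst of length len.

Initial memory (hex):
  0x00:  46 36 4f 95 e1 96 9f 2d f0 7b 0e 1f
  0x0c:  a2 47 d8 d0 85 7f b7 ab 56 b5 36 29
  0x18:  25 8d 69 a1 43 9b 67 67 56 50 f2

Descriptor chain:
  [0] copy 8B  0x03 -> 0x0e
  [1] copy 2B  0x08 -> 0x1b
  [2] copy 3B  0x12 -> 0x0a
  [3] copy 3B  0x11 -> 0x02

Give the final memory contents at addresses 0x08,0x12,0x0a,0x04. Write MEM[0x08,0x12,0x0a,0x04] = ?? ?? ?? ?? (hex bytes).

D0: mem[0x0e..0x15] <- [95 e1 96 9f 2d f0 7b 0e]
D1: mem[0x1b..0x1c] <- [f0 7b]
D2: mem[0x0a..0x0c] <- [2d f0 7b]
D3: mem[0x02..0x04] <- [9f 2d f0]
query mem[0x08]=0xf0, mem[0x12]=0x2d, mem[0x0a]=0x2d, mem[0x04]=0xf0

MEM[0x08,0x12,0x0a,0x04] = f0 2d 2d f0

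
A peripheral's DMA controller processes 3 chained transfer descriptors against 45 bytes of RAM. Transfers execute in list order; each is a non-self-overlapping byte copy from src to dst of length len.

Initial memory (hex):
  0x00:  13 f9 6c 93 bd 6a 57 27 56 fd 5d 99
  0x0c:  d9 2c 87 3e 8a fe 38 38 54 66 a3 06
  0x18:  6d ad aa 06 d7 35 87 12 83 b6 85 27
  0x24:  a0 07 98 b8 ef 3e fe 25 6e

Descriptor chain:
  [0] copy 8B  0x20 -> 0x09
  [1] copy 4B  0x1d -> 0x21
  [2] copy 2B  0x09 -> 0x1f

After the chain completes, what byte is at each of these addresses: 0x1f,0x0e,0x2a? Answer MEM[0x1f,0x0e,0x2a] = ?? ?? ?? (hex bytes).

MEM[0x1f,0x0e,0x2a] = 83 07 fe

[0] 0x20->0x09 len=8 : 83 b6 85 27 a0 07 98 b8
[1] 0x1d->0x21 len=4 : 35 87 12 83
[2] 0x09->0x1f len=2 : 83 b6
query mem[0x1f]=0x83, mem[0x0e]=0x07, mem[0x2a]=0xfe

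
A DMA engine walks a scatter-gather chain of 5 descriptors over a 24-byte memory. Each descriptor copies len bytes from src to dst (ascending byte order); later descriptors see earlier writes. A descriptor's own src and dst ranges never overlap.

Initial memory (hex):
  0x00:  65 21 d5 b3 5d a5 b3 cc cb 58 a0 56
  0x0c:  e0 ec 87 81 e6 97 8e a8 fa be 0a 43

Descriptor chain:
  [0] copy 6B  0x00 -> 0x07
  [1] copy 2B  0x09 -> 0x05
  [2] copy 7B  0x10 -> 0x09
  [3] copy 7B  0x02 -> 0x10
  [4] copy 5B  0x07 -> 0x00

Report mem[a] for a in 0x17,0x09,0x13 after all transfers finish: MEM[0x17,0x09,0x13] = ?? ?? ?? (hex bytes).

D0: mem[0x07..0x0c] <- [65 21 d5 b3 5d a5]
D1: mem[0x05..0x06] <- [d5 b3]
D2: mem[0x09..0x0f] <- [e6 97 8e a8 fa be 0a]
D3: mem[0x10..0x16] <- [d5 b3 5d d5 b3 65 21]
D4: mem[0x00..0x04] <- [65 21 e6 97 8e]
query mem[0x17]=0x43, mem[0x09]=0xe6, mem[0x13]=0xd5

MEM[0x17,0x09,0x13] = 43 e6 d5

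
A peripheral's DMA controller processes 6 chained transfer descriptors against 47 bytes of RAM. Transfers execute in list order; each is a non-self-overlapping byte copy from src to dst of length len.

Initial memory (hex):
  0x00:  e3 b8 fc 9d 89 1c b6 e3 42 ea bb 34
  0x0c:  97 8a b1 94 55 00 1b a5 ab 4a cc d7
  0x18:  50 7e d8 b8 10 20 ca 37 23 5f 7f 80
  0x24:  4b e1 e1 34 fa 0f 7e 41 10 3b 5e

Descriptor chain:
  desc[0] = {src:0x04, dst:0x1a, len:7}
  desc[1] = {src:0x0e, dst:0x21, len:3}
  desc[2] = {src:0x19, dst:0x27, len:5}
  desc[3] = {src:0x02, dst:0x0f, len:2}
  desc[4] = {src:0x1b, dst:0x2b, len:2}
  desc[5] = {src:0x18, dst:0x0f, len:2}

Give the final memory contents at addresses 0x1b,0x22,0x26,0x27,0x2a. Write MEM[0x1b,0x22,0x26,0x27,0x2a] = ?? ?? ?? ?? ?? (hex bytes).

MEM[0x1b,0x22,0x26,0x27,0x2a] = 1c 94 e1 7e b6

  after D0: wrote 7B at 0x1a = 891cb6e342eabb
  after D1: wrote 3B at 0x21 = b19455
  after D2: wrote 5B at 0x27 = 7e891cb6e3
  after D3: wrote 2B at 0x0f = fc9d
  after D4: wrote 2B at 0x2b = 1cb6
  after D5: wrote 2B at 0x0f = 507e
query mem[0x1b]=0x1c, mem[0x22]=0x94, mem[0x26]=0xe1, mem[0x27]=0x7e, mem[0x2a]=0xb6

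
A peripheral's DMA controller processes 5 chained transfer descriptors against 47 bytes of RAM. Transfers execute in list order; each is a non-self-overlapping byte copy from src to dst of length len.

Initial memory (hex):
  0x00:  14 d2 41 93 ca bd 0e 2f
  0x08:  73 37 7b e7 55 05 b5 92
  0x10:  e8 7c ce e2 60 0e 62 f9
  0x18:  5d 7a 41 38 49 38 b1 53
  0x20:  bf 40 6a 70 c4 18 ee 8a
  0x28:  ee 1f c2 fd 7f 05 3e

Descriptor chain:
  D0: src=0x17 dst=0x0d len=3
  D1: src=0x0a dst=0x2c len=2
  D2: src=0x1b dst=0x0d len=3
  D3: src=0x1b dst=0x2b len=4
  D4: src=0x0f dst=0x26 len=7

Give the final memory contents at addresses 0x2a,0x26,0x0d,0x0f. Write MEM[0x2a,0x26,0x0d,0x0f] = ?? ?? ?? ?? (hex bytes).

[0] 0x17->0x0d len=3 : f9 5d 7a
[1] 0x0a->0x2c len=2 : 7b e7
[2] 0x1b->0x0d len=3 : 38 49 38
[3] 0x1b->0x2b len=4 : 38 49 38 b1
[4] 0x0f->0x26 len=7 : 38 e8 7c ce e2 60 0e
query mem[0x2a]=0xe2, mem[0x26]=0x38, mem[0x0d]=0x38, mem[0x0f]=0x38

MEM[0x2a,0x26,0x0d,0x0f] = e2 38 38 38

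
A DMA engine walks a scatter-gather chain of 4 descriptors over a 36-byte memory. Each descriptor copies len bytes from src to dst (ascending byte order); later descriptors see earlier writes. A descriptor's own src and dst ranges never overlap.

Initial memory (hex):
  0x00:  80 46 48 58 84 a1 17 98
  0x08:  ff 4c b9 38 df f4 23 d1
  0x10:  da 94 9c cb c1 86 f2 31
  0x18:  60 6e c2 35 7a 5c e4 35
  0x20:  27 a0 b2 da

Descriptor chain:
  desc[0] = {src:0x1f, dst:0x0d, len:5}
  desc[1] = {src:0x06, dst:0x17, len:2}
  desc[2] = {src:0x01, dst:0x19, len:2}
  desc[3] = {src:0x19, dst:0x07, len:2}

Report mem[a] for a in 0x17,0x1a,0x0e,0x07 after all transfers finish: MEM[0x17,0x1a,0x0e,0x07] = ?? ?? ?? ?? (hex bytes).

#0 dst[0x0d+5] := {0x35,0x27,0xa0,0xb2,0xda}
#1 dst[0x17+2] := {0x17,0x98}
#2 dst[0x19+2] := {0x46,0x48}
#3 dst[0x07+2] := {0x46,0x48}
query mem[0x17]=0x17, mem[0x1a]=0x48, mem[0x0e]=0x27, mem[0x07]=0x46

MEM[0x17,0x1a,0x0e,0x07] = 17 48 27 46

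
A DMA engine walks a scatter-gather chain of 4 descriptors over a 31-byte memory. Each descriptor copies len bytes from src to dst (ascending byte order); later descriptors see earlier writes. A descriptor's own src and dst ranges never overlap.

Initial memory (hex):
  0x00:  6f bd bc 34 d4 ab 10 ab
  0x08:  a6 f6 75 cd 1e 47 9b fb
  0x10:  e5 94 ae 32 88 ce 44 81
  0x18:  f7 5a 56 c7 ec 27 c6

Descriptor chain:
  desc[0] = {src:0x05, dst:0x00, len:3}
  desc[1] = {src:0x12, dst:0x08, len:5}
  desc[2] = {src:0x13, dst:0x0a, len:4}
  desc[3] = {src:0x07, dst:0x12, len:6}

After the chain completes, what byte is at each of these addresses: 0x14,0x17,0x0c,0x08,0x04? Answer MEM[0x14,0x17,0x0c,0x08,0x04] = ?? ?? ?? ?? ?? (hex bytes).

MEM[0x14,0x17,0x0c,0x08,0x04] = 32 ce ce ae d4

  after D0: wrote 3B at 0x00 = ab10ab
  after D1: wrote 5B at 0x08 = ae3288ce44
  after D2: wrote 4B at 0x0a = 3288ce44
  after D3: wrote 6B at 0x12 = abae323288ce
query mem[0x14]=0x32, mem[0x17]=0xce, mem[0x0c]=0xce, mem[0x08]=0xae, mem[0x04]=0xd4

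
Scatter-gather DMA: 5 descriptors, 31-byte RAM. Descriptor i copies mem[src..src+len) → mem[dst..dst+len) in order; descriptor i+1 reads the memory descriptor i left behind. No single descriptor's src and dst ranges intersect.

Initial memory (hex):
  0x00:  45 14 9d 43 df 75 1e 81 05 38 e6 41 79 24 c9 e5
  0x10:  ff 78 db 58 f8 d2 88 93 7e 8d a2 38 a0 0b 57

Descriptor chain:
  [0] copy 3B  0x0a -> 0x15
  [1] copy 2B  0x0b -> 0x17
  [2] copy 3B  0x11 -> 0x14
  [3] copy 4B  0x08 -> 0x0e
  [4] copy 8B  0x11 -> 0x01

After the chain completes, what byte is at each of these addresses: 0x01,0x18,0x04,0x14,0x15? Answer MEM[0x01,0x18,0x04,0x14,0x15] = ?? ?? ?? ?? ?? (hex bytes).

  after D0: wrote 3B at 0x15 = e64179
  after D1: wrote 2B at 0x17 = 4179
  after D2: wrote 3B at 0x14 = 78db58
  after D3: wrote 4B at 0x0e = 0538e641
  after D4: wrote 8B at 0x01 = 41db5878db584179
query mem[0x01]=0x41, mem[0x18]=0x79, mem[0x04]=0x78, mem[0x14]=0x78, mem[0x15]=0xdb

MEM[0x01,0x18,0x04,0x14,0x15] = 41 79 78 78 db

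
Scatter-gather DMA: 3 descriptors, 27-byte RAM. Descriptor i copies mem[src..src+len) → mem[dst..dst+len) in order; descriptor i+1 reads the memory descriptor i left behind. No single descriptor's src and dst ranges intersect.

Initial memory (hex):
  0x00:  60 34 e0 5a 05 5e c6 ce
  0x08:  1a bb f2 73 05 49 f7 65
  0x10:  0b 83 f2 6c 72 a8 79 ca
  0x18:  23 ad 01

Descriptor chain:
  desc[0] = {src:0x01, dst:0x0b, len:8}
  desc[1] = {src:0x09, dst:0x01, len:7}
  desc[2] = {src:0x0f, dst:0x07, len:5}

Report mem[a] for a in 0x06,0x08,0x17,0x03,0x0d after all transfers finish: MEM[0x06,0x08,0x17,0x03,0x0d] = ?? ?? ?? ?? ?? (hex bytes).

  after D0: wrote 8B at 0x0b = 34e05a055ec6ce1a
  after D1: wrote 7B at 0x01 = bbf234e05a055e
  after D2: wrote 5B at 0x07 = 5ec6ce1a6c
query mem[0x06]=0x05, mem[0x08]=0xc6, mem[0x17]=0xca, mem[0x03]=0x34, mem[0x0d]=0x5a

MEM[0x06,0x08,0x17,0x03,0x0d] = 05 c6 ca 34 5a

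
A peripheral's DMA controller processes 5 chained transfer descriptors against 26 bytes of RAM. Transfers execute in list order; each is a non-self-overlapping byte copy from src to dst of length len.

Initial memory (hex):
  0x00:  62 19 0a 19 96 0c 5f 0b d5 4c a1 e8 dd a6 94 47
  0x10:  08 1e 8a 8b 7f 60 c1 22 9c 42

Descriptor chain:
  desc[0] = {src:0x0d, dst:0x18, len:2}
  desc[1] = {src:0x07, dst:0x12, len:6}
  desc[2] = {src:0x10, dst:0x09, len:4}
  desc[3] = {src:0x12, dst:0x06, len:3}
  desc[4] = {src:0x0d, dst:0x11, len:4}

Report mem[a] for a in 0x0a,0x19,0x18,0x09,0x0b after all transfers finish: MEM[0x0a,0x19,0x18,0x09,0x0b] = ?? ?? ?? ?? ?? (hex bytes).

#0 dst[0x18+2] := {0xa6,0x94}
#1 dst[0x12+6] := {0x0b,0xd5,0x4c,0xa1,0xe8,0xdd}
#2 dst[0x09+4] := {0x08,0x1e,0x0b,0xd5}
#3 dst[0x06+3] := {0x0b,0xd5,0x4c}
#4 dst[0x11+4] := {0xa6,0x94,0x47,0x08}
query mem[0x0a]=0x1e, mem[0x19]=0x94, mem[0x18]=0xa6, mem[0x09]=0x08, mem[0x0b]=0x0b

MEM[0x0a,0x19,0x18,0x09,0x0b] = 1e 94 a6 08 0b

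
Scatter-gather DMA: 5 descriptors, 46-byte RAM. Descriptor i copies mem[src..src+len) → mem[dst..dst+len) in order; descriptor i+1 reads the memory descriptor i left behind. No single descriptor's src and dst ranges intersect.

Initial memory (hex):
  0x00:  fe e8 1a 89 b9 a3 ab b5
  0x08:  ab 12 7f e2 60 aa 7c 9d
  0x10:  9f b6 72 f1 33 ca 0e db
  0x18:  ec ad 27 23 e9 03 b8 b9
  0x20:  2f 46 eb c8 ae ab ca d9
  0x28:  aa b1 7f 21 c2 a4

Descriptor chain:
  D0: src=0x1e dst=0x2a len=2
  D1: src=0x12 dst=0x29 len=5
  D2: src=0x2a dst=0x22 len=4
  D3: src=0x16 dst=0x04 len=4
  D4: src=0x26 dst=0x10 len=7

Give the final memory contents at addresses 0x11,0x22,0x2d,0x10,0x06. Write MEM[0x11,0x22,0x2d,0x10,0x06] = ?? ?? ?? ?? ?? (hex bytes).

MEM[0x11,0x22,0x2d,0x10,0x06] = d9 f1 0e ca ec

D0: mem[0x2a..0x2b] <- [b8 b9]
D1: mem[0x29..0x2d] <- [72 f1 33 ca 0e]
D2: mem[0x22..0x25] <- [f1 33 ca 0e]
D3: mem[0x04..0x07] <- [0e db ec ad]
D4: mem[0x10..0x16] <- [ca d9 aa 72 f1 33 ca]
query mem[0x11]=0xd9, mem[0x22]=0xf1, mem[0x2d]=0x0e, mem[0x10]=0xca, mem[0x06]=0xec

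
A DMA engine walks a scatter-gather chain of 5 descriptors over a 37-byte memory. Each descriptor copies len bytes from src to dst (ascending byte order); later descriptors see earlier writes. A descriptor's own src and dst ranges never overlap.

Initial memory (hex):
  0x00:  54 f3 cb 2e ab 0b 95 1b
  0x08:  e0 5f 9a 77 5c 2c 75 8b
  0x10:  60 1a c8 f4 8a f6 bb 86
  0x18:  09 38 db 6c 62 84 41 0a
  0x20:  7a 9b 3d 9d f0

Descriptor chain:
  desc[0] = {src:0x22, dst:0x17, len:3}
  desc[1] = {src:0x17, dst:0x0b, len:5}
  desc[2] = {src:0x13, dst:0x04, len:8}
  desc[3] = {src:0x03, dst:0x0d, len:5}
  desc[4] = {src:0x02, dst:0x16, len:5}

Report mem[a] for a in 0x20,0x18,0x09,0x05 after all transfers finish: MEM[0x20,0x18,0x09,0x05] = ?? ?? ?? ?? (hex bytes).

MEM[0x20,0x18,0x09,0x05] = 7a f4 9d 8a

[0] 0x22->0x17 len=3 : 3d 9d f0
[1] 0x17->0x0b len=5 : 3d 9d f0 db 6c
[2] 0x13->0x04 len=8 : f4 8a f6 bb 3d 9d f0 db
[3] 0x03->0x0d len=5 : 2e f4 8a f6 bb
[4] 0x02->0x16 len=5 : cb 2e f4 8a f6
query mem[0x20]=0x7a, mem[0x18]=0xf4, mem[0x09]=0x9d, mem[0x05]=0x8a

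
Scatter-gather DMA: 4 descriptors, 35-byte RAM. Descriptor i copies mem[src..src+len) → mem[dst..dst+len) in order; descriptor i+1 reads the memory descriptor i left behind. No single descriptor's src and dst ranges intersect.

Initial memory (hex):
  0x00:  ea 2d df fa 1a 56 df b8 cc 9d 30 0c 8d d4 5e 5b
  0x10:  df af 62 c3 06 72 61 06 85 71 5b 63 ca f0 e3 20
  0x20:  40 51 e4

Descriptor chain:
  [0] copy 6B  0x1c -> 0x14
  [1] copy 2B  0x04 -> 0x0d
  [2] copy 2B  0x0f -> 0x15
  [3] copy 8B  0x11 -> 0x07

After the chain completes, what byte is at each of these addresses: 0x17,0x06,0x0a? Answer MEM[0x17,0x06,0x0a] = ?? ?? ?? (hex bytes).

D0: mem[0x14..0x19] <- [ca f0 e3 20 40 51]
D1: mem[0x0d..0x0e] <- [1a 56]
D2: mem[0x15..0x16] <- [5b df]
D3: mem[0x07..0x0e] <- [af 62 c3 ca 5b df 20 40]
query mem[0x17]=0x20, mem[0x06]=0xdf, mem[0x0a]=0xca

MEM[0x17,0x06,0x0a] = 20 df ca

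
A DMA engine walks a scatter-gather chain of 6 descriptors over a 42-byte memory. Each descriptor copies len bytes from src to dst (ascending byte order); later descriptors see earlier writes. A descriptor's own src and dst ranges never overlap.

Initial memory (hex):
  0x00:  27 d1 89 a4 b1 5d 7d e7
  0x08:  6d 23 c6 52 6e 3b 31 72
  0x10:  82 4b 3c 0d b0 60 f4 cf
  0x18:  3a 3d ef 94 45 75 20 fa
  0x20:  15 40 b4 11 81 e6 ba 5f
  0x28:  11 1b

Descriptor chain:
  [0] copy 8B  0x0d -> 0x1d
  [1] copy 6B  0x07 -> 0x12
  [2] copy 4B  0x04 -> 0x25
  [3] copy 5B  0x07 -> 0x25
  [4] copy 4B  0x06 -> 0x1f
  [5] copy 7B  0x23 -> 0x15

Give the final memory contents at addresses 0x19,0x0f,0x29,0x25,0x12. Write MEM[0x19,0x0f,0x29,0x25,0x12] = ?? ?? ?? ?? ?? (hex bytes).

MEM[0x19,0x0f,0x29,0x25,0x12] = 23 72 52 e7 e7

#0 dst[0x1d+8] := {0x3b,0x31,0x72,0x82,0x4b,0x3c,0x0d,0xb0}
#1 dst[0x12+6] := {0xe7,0x6d,0x23,0xc6,0x52,0x6e}
#2 dst[0x25+4] := {0xb1,0x5d,0x7d,0xe7}
#3 dst[0x25+5] := {0xe7,0x6d,0x23,0xc6,0x52}
#4 dst[0x1f+4] := {0x7d,0xe7,0x6d,0x23}
#5 dst[0x15+7] := {0x0d,0xb0,0xe7,0x6d,0x23,0xc6,0x52}
query mem[0x19]=0x23, mem[0x0f]=0x72, mem[0x29]=0x52, mem[0x25]=0xe7, mem[0x12]=0xe7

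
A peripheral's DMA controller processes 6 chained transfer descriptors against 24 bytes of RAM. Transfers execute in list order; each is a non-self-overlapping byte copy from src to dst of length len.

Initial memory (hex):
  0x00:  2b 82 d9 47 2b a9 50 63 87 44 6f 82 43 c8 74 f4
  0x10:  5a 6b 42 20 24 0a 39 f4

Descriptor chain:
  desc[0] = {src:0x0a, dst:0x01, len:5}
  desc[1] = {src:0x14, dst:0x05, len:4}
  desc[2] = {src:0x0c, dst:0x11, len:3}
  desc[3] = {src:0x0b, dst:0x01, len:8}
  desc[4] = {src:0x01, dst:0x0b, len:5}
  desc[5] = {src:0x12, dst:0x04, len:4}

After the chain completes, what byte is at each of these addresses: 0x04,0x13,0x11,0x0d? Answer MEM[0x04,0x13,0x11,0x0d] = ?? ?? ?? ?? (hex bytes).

MEM[0x04,0x13,0x11,0x0d] = c8 74 43 c8

#0 dst[0x01+5] := {0x6f,0x82,0x43,0xc8,0x74}
#1 dst[0x05+4] := {0x24,0x0a,0x39,0xf4}
#2 dst[0x11+3] := {0x43,0xc8,0x74}
#3 dst[0x01+8] := {0x82,0x43,0xc8,0x74,0xf4,0x5a,0x43,0xc8}
#4 dst[0x0b+5] := {0x82,0x43,0xc8,0x74,0xf4}
#5 dst[0x04+4] := {0xc8,0x74,0x24,0x0a}
query mem[0x04]=0xc8, mem[0x13]=0x74, mem[0x11]=0x43, mem[0x0d]=0xc8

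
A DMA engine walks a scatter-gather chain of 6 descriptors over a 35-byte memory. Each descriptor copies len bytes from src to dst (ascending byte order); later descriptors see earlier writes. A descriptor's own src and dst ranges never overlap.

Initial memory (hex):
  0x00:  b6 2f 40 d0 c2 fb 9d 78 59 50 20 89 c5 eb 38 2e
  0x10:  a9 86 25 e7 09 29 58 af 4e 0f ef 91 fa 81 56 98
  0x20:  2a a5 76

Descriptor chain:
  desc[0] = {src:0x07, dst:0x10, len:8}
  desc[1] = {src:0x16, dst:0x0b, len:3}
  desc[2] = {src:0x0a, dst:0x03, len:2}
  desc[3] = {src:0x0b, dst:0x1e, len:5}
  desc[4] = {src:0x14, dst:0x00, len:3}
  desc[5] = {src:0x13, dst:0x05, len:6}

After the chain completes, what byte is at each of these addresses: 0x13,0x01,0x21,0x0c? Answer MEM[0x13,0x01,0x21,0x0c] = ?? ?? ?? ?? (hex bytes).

  after D0: wrote 8B at 0x10 = 7859502089c5eb38
  after D1: wrote 3B at 0x0b = eb384e
  after D2: wrote 2B at 0x03 = 20eb
  after D3: wrote 5B at 0x1e = eb384e382e
  after D4: wrote 3B at 0x00 = 89c5eb
  after D5: wrote 6B at 0x05 = 2089c5eb384e
query mem[0x13]=0x20, mem[0x01]=0xc5, mem[0x21]=0x38, mem[0x0c]=0x38

MEM[0x13,0x01,0x21,0x0c] = 20 c5 38 38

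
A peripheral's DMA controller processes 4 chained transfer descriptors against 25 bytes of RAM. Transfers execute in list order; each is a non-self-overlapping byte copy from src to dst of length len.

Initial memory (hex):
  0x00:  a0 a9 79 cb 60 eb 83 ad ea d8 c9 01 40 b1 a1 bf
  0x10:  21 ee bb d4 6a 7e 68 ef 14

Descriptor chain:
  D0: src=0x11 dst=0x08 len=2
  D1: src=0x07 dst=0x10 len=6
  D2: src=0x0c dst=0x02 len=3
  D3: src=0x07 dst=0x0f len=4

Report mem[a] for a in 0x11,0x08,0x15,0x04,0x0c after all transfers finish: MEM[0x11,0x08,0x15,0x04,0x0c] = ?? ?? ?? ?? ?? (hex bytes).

#0 dst[0x08+2] := {0xee,0xbb}
#1 dst[0x10+6] := {0xad,0xee,0xbb,0xc9,0x01,0x40}
#2 dst[0x02+3] := {0x40,0xb1,0xa1}
#3 dst[0x0f+4] := {0xad,0xee,0xbb,0xc9}
query mem[0x11]=0xbb, mem[0x08]=0xee, mem[0x15]=0x40, mem[0x04]=0xa1, mem[0x0c]=0x40

MEM[0x11,0x08,0x15,0x04,0x0c] = bb ee 40 a1 40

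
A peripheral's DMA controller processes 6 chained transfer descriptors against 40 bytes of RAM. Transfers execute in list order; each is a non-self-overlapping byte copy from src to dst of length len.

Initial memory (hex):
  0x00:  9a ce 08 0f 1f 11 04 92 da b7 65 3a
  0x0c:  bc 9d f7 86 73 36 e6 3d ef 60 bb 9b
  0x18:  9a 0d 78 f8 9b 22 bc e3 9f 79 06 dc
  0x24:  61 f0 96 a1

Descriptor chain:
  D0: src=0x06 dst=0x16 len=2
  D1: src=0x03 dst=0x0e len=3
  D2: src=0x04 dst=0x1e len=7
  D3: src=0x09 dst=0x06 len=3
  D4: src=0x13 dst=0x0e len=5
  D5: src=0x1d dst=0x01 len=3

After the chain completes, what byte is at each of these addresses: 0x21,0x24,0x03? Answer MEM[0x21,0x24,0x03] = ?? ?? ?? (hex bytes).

#0 dst[0x16+2] := {0x04,0x92}
#1 dst[0x0e+3] := {0x0f,0x1f,0x11}
#2 dst[0x1e+7] := {0x1f,0x11,0x04,0x92,0xda,0xb7,0x65}
#3 dst[0x06+3] := {0xb7,0x65,0x3a}
#4 dst[0x0e+5] := {0x3d,0xef,0x60,0x04,0x92}
#5 dst[0x01+3] := {0x22,0x1f,0x11}
query mem[0x21]=0x92, mem[0x24]=0x65, mem[0x03]=0x11

MEM[0x21,0x24,0x03] = 92 65 11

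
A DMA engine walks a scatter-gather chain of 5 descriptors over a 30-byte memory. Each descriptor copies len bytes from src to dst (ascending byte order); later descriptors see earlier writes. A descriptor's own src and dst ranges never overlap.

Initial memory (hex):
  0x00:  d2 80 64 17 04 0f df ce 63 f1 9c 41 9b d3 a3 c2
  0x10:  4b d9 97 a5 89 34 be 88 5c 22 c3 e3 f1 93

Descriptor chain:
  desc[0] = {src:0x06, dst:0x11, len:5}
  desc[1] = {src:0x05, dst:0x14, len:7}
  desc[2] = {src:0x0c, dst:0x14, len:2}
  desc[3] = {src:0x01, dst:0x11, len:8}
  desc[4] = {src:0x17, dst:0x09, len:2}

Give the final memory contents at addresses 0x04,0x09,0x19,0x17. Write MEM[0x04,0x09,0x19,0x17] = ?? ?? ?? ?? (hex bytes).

MEM[0x04,0x09,0x19,0x17] = 04 ce 9c ce

[0] 0x06->0x11 len=5 : df ce 63 f1 9c
[1] 0x05->0x14 len=7 : 0f df ce 63 f1 9c 41
[2] 0x0c->0x14 len=2 : 9b d3
[3] 0x01->0x11 len=8 : 80 64 17 04 0f df ce 63
[4] 0x17->0x09 len=2 : ce 63
query mem[0x04]=0x04, mem[0x09]=0xce, mem[0x19]=0x9c, mem[0x17]=0xce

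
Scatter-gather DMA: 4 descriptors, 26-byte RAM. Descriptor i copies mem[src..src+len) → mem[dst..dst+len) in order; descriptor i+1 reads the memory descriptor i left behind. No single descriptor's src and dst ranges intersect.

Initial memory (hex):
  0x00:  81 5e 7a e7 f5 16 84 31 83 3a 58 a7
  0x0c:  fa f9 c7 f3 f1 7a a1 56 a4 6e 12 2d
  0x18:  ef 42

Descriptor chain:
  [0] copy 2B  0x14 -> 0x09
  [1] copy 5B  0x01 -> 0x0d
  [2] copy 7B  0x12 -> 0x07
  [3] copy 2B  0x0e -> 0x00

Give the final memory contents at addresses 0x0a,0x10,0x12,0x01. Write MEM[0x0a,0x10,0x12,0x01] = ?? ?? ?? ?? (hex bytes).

MEM[0x0a,0x10,0x12,0x01] = 6e f5 a1 e7

[0] 0x14->0x09 len=2 : a4 6e
[1] 0x01->0x0d len=5 : 5e 7a e7 f5 16
[2] 0x12->0x07 len=7 : a1 56 a4 6e 12 2d ef
[3] 0x0e->0x00 len=2 : 7a e7
query mem[0x0a]=0x6e, mem[0x10]=0xf5, mem[0x12]=0xa1, mem[0x01]=0xe7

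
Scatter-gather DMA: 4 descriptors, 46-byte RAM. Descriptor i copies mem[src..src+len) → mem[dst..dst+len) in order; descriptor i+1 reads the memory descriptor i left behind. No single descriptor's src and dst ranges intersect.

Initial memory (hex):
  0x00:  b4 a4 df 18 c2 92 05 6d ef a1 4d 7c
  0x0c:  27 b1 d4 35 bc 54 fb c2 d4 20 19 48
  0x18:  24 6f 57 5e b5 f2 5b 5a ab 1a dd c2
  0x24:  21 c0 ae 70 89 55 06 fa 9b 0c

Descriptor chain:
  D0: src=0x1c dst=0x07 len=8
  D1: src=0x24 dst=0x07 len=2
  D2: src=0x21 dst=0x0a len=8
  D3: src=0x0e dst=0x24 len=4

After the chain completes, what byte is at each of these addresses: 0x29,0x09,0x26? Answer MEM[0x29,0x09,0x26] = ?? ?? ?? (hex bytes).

  after D0: wrote 8B at 0x07 = b5f25b5aab1addc2
  after D1: wrote 2B at 0x07 = 21c0
  after D2: wrote 8B at 0x0a = 1addc221c0ae7089
  after D3: wrote 4B at 0x24 = c0ae7089
query mem[0x29]=0x55, mem[0x09]=0x5b, mem[0x26]=0x70

MEM[0x29,0x09,0x26] = 55 5b 70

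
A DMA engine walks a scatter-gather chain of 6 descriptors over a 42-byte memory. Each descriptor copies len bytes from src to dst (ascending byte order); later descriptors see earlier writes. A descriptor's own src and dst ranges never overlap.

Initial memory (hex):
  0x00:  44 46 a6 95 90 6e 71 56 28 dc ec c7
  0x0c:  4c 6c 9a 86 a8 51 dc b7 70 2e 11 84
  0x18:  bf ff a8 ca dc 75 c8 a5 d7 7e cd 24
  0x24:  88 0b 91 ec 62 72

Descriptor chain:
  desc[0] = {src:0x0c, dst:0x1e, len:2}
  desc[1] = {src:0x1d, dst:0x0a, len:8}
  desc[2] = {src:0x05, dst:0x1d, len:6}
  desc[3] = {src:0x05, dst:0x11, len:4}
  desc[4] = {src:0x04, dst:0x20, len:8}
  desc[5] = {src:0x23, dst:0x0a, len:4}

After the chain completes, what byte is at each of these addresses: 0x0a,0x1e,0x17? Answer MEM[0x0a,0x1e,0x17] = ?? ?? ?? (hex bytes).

  after D0: wrote 2B at 0x1e = 4c6c
  after D1: wrote 8B at 0x0a = 754c6cd77ecd2488
  after D2: wrote 6B at 0x1d = 6e715628dc75
  after D3: wrote 4B at 0x11 = 6e715628
  after D4: wrote 8B at 0x20 = 906e715628dc754c
  after D5: wrote 4B at 0x0a = 5628dc75
query mem[0x0a]=0x56, mem[0x1e]=0x71, mem[0x17]=0x84

MEM[0x0a,0x1e,0x17] = 56 71 84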